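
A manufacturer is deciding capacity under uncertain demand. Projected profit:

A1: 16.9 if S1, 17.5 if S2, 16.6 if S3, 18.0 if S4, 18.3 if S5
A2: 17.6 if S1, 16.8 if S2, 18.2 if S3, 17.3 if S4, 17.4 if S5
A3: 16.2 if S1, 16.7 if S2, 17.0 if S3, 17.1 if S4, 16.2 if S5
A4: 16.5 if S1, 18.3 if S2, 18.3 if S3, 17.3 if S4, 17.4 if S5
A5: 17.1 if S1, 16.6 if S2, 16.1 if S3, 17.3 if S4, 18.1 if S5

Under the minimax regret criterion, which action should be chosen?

A4

Column bests: S1=17.6, S2=18.3, S3=18.3, S4=18.0, S5=18.3.
A1 regrets: 0.7, 0.8, 1.7, 0.0, 0.0 → max 1.7
A2 regrets: 0.0, 1.5, 0.1, 0.7, 0.9 → max 1.5
A3 regrets: 1.4, 1.6, 1.3, 0.9, 2.1 → max 2.1
A4 regrets: 1.1, 0.0, 0.0, 0.7, 0.9 → max 1.1
A5 regrets: 0.5, 1.7, 2.2, 0.7, 0.2 → max 2.2
Smallest max regret = 1.1 → A4.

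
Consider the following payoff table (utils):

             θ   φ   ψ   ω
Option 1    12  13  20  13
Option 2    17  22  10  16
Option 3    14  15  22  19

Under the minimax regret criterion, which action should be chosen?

Option 3

Column bests: θ=17, φ=22, ψ=22, ω=19.
Option 1 regrets: 5, 9, 2, 6 → max 9
Option 2 regrets: 0, 0, 12, 3 → max 12
Option 3 regrets: 3, 7, 0, 0 → max 7
Smallest max regret = 7 → Option 3.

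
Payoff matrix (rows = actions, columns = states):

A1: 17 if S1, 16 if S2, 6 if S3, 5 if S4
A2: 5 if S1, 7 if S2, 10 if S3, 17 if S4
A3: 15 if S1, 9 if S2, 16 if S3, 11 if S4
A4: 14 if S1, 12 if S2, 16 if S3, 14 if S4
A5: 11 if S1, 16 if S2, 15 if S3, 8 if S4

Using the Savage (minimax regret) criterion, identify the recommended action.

Column bests: S1=17, S2=16, S3=16, S4=17.
A1 regrets: 0, 0, 10, 12 → max 12
A2 regrets: 12, 9, 6, 0 → max 12
A3 regrets: 2, 7, 0, 6 → max 7
A4 regrets: 3, 4, 0, 3 → max 4
A5 regrets: 6, 0, 1, 9 → max 9
Smallest max regret = 4 → A4.

A4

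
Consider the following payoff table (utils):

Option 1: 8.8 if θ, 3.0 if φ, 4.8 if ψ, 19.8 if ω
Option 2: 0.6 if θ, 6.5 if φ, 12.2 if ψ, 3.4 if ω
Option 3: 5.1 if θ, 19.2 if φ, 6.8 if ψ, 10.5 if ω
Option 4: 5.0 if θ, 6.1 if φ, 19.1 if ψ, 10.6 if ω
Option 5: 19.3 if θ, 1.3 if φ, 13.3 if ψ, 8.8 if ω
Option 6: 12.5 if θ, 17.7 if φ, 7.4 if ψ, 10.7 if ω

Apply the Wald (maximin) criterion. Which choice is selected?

Option 6

Row minima: Option 1=3.0, Option 2=0.6, Option 3=5.1, Option 4=5.0, Option 5=1.3, Option 6=7.4
Best worst-case = 7.4 → Option 6.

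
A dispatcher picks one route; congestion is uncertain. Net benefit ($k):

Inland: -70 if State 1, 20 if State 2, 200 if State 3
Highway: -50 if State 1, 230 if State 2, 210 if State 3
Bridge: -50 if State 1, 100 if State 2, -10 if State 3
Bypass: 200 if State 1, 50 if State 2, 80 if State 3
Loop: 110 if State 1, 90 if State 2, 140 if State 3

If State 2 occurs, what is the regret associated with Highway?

0

Best payoff under State 2 is 230.
Regret = 230 − 230 = 0.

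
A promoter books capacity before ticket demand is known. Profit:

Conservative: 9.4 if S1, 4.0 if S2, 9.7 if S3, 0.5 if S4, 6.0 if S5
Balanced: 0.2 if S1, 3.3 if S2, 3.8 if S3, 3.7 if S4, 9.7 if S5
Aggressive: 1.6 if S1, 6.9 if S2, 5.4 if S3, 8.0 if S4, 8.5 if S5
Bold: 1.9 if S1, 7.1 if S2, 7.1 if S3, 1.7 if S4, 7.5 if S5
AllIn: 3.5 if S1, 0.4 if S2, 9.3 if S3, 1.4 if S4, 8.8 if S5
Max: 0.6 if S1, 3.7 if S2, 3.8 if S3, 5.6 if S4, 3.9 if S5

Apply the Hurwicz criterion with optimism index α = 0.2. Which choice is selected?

Aggressive

Conservative: 0.2·9.7 + 0.8·0.5 = 2.34
Balanced: 0.2·9.7 + 0.8·0.2 = 2.1
Aggressive: 0.2·8.5 + 0.8·1.6 = 2.98
Bold: 0.2·7.5 + 0.8·1.7 = 2.86
AllIn: 0.2·9.3 + 0.8·0.4 = 2.18
Max: 0.2·5.6 + 0.8·0.6 = 1.6
Highest Hurwicz score = 2.98 → Aggressive.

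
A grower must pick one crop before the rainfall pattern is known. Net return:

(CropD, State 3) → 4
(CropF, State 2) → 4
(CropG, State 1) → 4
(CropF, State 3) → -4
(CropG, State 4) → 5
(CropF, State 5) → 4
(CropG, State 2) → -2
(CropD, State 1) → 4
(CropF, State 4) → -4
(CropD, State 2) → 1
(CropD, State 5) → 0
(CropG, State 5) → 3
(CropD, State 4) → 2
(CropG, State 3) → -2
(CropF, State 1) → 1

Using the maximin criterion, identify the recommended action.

Row minima: CropG=-2, CropD=0, CropF=-4
Best worst-case = 0 → CropD.

CropD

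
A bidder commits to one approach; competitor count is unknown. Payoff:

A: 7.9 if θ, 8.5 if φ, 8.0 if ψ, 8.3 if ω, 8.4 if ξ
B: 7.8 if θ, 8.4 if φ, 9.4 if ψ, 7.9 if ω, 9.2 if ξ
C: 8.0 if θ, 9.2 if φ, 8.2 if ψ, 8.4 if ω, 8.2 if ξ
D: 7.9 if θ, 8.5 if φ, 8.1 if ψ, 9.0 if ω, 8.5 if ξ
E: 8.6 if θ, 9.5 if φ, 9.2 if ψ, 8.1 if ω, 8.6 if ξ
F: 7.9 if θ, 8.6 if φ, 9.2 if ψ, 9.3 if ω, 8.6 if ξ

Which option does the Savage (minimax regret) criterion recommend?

Column bests: θ=8.6, φ=9.5, ψ=9.4, ω=9.3, ξ=9.2.
A regrets: 0.7, 1.0, 1.4, 1.0, 0.8 → max 1.4
B regrets: 0.8, 1.1, 0.0, 1.4, 0.0 → max 1.4
C regrets: 0.6, 0.3, 1.2, 0.9, 1.0 → max 1.2
D regrets: 0.7, 1.0, 1.3, 0.3, 0.7 → max 1.3
E regrets: 0.0, 0.0, 0.2, 1.2, 0.6 → max 1.2
F regrets: 0.7, 0.9, 0.2, 0.0, 0.6 → max 0.9
Smallest max regret = 0.9 → F.

F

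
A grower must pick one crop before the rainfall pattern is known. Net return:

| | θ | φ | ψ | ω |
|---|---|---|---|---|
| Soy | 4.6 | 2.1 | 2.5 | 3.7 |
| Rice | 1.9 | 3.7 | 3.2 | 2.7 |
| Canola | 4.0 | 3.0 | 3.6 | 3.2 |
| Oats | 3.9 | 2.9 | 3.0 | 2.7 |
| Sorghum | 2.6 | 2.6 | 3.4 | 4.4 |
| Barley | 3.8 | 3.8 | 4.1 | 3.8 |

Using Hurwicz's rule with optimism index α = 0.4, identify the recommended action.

Soy: 0.4·4.6 + 0.6·2.1 = 3.1
Rice: 0.4·3.7 + 0.6·1.9 = 2.62
Canola: 0.4·4.0 + 0.6·3.0 = 3.4
Oats: 0.4·3.9 + 0.6·2.7 = 3.18
Sorghum: 0.4·4.4 + 0.6·2.6 = 3.32
Barley: 0.4·4.1 + 0.6·3.8 = 3.92
Highest Hurwicz score = 3.92 → Barley.

Barley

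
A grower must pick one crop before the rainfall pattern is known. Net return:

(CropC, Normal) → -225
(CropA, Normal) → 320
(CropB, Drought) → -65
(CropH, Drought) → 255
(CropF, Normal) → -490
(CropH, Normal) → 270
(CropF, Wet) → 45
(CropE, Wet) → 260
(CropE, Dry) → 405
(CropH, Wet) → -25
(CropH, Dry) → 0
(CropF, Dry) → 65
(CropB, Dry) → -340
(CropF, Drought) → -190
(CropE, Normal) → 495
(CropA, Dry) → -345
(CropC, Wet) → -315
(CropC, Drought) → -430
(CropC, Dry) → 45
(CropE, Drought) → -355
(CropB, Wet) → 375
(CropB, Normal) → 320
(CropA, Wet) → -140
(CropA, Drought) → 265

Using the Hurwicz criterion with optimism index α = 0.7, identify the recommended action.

CropE

CropA: 0.7·320 + 0.3·(-345) = 120.5
CropE: 0.7·495 + 0.3·(-355) = 240
CropC: 0.7·45 + 0.3·(-430) = -97.5
CropF: 0.7·65 + 0.3·(-490) = -101.5
CropH: 0.7·270 + 0.3·(-25) = 181.5
CropB: 0.7·375 + 0.3·(-340) = 160.5
Highest Hurwicz score = 240 → CropE.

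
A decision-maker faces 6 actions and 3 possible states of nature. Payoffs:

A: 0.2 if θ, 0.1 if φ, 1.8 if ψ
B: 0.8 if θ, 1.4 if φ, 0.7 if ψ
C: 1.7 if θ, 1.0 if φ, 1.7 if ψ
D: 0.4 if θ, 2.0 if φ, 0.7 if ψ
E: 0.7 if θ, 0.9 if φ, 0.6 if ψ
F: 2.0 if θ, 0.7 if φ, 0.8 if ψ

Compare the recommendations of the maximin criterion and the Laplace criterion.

maximin → C; laplace → C (agree)

Row minima: A=0.1, B=0.7, C=1.0, D=0.4, E=0.6, F=0.7
Best worst-case = 1.0 → C.
Row averages: A=0.7, B=29/30, C=22/15, D=31/30, E=11/15, F=7/6
Highest average = 22/15 → C.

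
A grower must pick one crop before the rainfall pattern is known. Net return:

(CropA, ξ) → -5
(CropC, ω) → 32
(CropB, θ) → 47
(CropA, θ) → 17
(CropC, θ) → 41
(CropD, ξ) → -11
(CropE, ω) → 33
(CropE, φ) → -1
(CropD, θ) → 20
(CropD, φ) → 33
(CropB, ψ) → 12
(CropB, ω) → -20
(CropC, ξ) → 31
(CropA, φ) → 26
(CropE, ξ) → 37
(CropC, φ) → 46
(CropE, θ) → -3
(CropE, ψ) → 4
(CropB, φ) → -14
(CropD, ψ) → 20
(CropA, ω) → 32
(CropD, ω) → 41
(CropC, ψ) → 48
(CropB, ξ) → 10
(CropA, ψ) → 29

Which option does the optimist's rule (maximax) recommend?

Row maxima: CropD=41, CropB=47, CropA=32, CropE=37, CropC=48
Best best-case = 48 → CropC.

CropC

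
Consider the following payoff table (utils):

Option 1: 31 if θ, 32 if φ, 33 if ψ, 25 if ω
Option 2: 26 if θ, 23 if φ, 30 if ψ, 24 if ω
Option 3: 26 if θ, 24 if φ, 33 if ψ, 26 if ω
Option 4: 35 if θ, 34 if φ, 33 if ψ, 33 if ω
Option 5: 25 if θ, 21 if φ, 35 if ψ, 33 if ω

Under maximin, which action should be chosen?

Option 4

Row minima: Option 1=25, Option 2=23, Option 3=24, Option 4=33, Option 5=21
Best worst-case = 33 → Option 4.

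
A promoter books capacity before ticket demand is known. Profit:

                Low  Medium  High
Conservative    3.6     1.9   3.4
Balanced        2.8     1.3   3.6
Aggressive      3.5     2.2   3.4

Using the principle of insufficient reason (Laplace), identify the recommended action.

Aggressive

Row averages: Conservative=89/30, Balanced=77/30, Aggressive=91/30
Highest average = 91/30 → Aggressive.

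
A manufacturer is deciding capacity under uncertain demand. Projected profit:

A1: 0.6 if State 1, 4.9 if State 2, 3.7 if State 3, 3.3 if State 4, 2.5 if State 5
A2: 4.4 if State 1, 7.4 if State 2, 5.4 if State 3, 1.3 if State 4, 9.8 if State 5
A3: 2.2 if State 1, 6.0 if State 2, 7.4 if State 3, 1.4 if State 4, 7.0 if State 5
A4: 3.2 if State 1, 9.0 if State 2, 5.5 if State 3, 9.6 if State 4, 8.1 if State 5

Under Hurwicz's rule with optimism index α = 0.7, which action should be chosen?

A4

A1: 0.7·4.9 + 0.3·0.6 = 3.61
A2: 0.7·9.8 + 0.3·1.3 = 7.25
A3: 0.7·7.4 + 0.3·1.4 = 5.6
A4: 0.7·9.6 + 0.3·3.2 = 7.68
Highest Hurwicz score = 7.68 → A4.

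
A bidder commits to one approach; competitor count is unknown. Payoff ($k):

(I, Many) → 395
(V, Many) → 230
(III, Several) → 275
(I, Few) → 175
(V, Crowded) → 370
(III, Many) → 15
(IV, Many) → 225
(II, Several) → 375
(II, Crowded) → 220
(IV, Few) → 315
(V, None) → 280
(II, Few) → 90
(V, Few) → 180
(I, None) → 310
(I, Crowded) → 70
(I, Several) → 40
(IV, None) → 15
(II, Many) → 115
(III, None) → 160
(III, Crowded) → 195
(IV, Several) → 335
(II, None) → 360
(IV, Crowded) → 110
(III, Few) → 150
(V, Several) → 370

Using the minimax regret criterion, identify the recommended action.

V

Column bests: None=360, Few=315, Several=375, Many=395, Crowded=370.
I regrets: 50, 140, 335, 0, 300 → max 335
II regrets: 0, 225, 0, 280, 150 → max 280
III regrets: 200, 165, 100, 380, 175 → max 380
IV regrets: 345, 0, 40, 170, 260 → max 345
V regrets: 80, 135, 5, 165, 0 → max 165
Smallest max regret = 165 → V.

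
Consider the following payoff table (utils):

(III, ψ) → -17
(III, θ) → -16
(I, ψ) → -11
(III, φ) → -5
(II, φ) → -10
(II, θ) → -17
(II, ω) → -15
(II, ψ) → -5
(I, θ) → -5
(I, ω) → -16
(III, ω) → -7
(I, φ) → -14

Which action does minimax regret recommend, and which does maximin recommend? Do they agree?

Column bests: θ=-5, φ=-5, ψ=-5, ω=-7.
I regrets: 0, 9, 6, 9 → max 9
II regrets: 12, 5, 0, 8 → max 12
III regrets: 11, 0, 12, 0 → max 12
Smallest max regret = 9 → I.
Row minima: I=-16, II=-17, III=-17
Best worst-case = -16 → I.

minimax regret → I; maximin → I (agree)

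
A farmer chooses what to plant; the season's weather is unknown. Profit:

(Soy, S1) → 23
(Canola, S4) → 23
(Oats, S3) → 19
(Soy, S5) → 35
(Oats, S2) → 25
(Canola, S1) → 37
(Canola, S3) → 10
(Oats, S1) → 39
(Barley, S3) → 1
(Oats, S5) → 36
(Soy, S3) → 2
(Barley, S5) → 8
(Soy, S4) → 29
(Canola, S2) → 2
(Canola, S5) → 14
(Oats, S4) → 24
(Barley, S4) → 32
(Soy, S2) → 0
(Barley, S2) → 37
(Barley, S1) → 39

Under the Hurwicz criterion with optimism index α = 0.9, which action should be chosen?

Oats

Barley: 0.9·39 + 0.1·1 = 35.2
Soy: 0.9·35 + 0.1·0 = 31.5
Oats: 0.9·39 + 0.1·19 = 37
Canola: 0.9·37 + 0.1·2 = 33.5
Highest Hurwicz score = 37 → Oats.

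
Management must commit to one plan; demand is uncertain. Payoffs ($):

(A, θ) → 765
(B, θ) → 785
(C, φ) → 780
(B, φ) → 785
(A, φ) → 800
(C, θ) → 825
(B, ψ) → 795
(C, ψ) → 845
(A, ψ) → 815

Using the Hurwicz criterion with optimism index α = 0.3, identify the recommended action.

C

A: 0.3·815 + 0.7·765 = 780
B: 0.3·795 + 0.7·785 = 788
C: 0.3·845 + 0.7·780 = 799.5
Highest Hurwicz score = 799.5 → C.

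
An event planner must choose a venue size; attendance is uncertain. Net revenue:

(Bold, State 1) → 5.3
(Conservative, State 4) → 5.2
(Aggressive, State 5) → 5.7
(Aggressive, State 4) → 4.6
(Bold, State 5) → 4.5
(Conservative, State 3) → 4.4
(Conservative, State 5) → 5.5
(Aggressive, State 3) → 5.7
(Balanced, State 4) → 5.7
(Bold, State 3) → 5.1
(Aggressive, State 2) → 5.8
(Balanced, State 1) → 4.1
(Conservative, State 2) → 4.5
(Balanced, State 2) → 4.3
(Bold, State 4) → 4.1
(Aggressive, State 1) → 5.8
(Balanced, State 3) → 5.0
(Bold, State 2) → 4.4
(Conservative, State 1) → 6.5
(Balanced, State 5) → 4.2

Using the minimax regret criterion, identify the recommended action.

Column bests: State 1=6.5, State 2=5.8, State 3=5.7, State 4=5.7, State 5=5.7.
Conservative regrets: 0.0, 1.3, 1.3, 0.5, 0.2 → max 1.3
Balanced regrets: 2.4, 1.5, 0.7, 0.0, 1.5 → max 2.4
Aggressive regrets: 0.7, 0.0, 0.0, 1.1, 0.0 → max 1.1
Bold regrets: 1.2, 1.4, 0.6, 1.6, 1.2 → max 1.6
Smallest max regret = 1.1 → Aggressive.

Aggressive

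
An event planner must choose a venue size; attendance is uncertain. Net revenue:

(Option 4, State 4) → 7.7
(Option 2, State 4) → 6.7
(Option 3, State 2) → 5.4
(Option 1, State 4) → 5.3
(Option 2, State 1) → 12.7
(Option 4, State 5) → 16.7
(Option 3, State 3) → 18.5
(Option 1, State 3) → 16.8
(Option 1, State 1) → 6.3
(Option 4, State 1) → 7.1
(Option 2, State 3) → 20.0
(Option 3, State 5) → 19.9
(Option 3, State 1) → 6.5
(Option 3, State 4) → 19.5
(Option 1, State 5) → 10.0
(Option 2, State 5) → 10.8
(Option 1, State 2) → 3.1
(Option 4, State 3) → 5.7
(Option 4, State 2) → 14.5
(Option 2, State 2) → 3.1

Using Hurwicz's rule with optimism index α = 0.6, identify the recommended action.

Option 3

Option 1: 0.6·16.8 + 0.4·3.1 = 11.32
Option 2: 0.6·20.0 + 0.4·3.1 = 13.24
Option 3: 0.6·19.9 + 0.4·5.4 = 14.1
Option 4: 0.6·16.7 + 0.4·5.7 = 12.3
Highest Hurwicz score = 14.1 → Option 3.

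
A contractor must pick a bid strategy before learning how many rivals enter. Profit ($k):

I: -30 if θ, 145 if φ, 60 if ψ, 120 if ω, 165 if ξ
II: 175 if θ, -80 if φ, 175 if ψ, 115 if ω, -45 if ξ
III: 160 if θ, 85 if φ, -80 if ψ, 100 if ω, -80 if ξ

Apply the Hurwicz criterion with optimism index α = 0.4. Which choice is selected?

I: 0.4·165 + 0.6·(-30) = 48
II: 0.4·175 + 0.6·(-80) = 22
III: 0.4·160 + 0.6·(-80) = 16
Highest Hurwicz score = 48 → I.

I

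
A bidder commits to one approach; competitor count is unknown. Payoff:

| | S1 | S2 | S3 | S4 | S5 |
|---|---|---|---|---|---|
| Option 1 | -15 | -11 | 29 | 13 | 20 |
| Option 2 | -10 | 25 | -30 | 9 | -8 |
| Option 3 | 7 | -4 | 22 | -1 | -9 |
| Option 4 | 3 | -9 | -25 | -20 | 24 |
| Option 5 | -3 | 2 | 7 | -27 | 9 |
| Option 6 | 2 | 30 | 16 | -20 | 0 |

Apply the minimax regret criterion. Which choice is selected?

Option 6

Column bests: S1=7, S2=30, S3=29, S4=13, S5=24.
Option 1 regrets: 22, 41, 0, 0, 4 → max 41
Option 2 regrets: 17, 5, 59, 4, 32 → max 59
Option 3 regrets: 0, 34, 7, 14, 33 → max 34
Option 4 regrets: 4, 39, 54, 33, 0 → max 54
Option 5 regrets: 10, 28, 22, 40, 15 → max 40
Option 6 regrets: 5, 0, 13, 33, 24 → max 33
Smallest max regret = 33 → Option 6.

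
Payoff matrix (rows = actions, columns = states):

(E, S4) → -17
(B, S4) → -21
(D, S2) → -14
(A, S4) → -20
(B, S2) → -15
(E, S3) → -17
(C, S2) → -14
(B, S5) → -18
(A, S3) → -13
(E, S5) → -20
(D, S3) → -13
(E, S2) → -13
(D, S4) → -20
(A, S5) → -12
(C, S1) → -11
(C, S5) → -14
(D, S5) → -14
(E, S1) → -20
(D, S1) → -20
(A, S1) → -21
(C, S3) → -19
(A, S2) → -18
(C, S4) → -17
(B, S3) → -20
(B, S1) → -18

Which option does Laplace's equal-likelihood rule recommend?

Row averages: A=-16.8, B=-18.4, C=-15, D=-16.2, E=-17.4
Highest average = -15 → C.

C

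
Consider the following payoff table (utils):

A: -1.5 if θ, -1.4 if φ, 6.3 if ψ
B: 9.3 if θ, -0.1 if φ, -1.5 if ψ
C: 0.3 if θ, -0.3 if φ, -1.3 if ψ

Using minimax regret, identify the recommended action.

Column bests: θ=9.3, φ=-0.1, ψ=6.3.
A regrets: 10.8, 1.3, 0.0 → max 10.8
B regrets: 0.0, 0.0, 7.8 → max 7.8
C regrets: 9.0, 0.2, 7.6 → max 9.0
Smallest max regret = 7.8 → B.

B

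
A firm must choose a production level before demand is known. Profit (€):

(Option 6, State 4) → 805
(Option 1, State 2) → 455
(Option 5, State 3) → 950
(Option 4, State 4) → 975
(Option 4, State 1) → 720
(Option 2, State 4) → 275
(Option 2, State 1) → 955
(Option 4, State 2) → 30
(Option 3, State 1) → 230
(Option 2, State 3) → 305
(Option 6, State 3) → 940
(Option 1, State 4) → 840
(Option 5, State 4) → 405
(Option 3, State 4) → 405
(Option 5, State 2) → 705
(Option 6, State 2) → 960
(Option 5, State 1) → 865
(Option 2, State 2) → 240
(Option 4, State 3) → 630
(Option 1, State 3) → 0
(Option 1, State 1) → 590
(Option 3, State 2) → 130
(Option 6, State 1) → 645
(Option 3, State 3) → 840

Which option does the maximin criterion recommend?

Row minima: Option 1=0, Option 2=240, Option 3=130, Option 4=30, Option 5=405, Option 6=645
Best worst-case = 645 → Option 6.

Option 6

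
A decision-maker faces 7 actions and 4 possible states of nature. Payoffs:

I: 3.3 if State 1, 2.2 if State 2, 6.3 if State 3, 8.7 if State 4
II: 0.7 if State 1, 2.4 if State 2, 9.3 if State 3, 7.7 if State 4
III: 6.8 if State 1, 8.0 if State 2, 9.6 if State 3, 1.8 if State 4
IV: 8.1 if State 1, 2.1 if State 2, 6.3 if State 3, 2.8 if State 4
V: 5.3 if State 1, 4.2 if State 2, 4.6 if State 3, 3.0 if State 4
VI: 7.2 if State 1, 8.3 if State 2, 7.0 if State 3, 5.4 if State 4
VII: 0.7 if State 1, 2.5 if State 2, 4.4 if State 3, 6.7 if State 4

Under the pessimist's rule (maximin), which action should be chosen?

Row minima: I=2.2, II=0.7, III=1.8, IV=2.1, V=3.0, VI=5.4, VII=0.7
Best worst-case = 5.4 → VI.

VI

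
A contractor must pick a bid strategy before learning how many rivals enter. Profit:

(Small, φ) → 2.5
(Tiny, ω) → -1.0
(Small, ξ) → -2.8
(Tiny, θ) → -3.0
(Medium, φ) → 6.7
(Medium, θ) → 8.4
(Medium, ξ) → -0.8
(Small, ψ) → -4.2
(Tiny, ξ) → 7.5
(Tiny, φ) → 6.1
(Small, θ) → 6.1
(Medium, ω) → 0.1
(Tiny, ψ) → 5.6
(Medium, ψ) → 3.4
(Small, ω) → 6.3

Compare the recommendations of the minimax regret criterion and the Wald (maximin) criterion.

Column bests: θ=8.4, φ=6.7, ψ=5.6, ω=6.3, ξ=7.5.
Tiny regrets: 11.4, 0.6, 0.0, 7.3, 0.0 → max 11.4
Small regrets: 2.3, 4.2, 9.8, 0.0, 10.3 → max 10.3
Medium regrets: 0.0, 0.0, 2.2, 6.2, 8.3 → max 8.3
Smallest max regret = 8.3 → Medium.
Row minima: Tiny=-3.0, Small=-4.2, Medium=-0.8
Best worst-case = -0.8 → Medium.

minimax regret → Medium; maximin → Medium (agree)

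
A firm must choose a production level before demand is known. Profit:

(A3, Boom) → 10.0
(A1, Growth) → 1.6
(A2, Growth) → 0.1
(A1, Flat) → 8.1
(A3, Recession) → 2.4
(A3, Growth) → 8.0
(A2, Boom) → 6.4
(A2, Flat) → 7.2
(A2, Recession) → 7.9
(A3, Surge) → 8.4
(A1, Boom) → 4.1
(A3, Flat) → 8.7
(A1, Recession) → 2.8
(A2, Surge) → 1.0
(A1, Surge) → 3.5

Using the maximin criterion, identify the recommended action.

Row minima: A1=1.6, A2=0.1, A3=2.4
Best worst-case = 2.4 → A3.

A3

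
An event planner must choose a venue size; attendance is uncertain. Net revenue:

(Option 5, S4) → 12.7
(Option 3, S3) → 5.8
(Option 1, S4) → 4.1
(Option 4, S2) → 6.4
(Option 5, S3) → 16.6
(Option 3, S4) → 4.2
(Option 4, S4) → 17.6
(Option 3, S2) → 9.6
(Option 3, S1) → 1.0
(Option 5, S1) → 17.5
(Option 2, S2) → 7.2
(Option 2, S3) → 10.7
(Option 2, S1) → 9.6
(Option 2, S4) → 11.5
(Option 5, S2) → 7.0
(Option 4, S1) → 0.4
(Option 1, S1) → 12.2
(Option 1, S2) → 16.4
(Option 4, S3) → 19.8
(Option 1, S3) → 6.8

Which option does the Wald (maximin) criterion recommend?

Option 2

Row minima: Option 1=4.1, Option 2=7.2, Option 3=1.0, Option 4=0.4, Option 5=7.0
Best worst-case = 7.2 → Option 2.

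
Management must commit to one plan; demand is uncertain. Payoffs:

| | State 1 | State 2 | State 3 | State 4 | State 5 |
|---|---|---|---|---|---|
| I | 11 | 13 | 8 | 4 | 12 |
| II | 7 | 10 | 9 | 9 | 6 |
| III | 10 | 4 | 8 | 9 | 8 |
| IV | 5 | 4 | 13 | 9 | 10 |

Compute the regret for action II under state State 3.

4

Best payoff under State 3 is 13.
Regret = 13 − 9 = 4.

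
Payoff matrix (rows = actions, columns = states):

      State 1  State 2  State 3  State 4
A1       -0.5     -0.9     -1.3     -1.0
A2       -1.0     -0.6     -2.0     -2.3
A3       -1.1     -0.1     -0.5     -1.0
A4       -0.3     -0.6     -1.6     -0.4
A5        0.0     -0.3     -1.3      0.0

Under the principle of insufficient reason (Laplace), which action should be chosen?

Row averages: A1=-0.925, A2=-1.475, A3=-0.675, A4=-0.725, A5=-0.4
Highest average = -0.4 → A5.

A5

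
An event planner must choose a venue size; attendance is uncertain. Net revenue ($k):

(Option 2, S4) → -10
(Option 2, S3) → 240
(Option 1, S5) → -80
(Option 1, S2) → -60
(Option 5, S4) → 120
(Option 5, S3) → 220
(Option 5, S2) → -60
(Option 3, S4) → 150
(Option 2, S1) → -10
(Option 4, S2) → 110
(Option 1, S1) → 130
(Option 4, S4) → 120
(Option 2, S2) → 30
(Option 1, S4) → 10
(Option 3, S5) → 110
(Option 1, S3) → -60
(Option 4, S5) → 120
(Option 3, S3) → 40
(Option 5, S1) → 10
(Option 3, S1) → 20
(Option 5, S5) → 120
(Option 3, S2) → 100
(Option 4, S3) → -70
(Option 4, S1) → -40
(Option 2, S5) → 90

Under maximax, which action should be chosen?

Option 2

Row maxima: Option 1=130, Option 2=240, Option 3=150, Option 4=120, Option 5=220
Best best-case = 240 → Option 2.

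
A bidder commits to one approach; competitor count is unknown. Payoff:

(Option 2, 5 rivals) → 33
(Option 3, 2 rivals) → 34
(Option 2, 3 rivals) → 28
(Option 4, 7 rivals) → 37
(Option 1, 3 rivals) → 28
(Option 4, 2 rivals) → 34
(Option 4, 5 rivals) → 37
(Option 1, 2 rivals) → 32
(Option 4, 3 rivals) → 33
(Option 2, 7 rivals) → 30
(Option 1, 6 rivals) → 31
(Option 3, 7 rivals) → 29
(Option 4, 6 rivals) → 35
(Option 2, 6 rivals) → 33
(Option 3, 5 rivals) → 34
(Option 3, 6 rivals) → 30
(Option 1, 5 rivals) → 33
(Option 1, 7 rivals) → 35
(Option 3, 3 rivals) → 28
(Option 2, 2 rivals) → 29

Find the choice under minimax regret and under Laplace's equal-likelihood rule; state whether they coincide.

minimax regret → Option 4; laplace → Option 4 (agree)

Column bests: 2 rivals=34, 3 rivals=33, 5 rivals=37, 6 rivals=35, 7 rivals=37.
Option 1 regrets: 2, 5, 4, 4, 2 → max 5
Option 2 regrets: 5, 5, 4, 2, 7 → max 7
Option 3 regrets: 0, 5, 3, 5, 8 → max 8
Option 4 regrets: 0, 0, 0, 0, 0 → max 0
Smallest max regret = 0 → Option 4.
Row averages: Option 1=31.8, Option 2=30.6, Option 3=31, Option 4=35.2
Highest average = 35.2 → Option 4.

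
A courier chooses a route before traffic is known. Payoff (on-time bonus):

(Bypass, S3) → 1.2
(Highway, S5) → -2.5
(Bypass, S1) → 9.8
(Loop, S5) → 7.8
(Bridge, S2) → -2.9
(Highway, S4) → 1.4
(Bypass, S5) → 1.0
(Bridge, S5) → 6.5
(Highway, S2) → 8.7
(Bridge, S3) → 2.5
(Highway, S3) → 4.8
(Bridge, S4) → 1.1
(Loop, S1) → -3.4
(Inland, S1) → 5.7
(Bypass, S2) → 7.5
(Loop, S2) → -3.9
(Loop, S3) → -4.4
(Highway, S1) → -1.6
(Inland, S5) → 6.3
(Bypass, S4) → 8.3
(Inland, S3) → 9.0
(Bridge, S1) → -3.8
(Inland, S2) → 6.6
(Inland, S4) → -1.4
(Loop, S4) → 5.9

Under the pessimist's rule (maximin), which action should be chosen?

Bypass

Row minima: Bridge=-3.8, Loop=-4.4, Inland=-1.4, Highway=-2.5, Bypass=1.0
Best worst-case = 1.0 → Bypass.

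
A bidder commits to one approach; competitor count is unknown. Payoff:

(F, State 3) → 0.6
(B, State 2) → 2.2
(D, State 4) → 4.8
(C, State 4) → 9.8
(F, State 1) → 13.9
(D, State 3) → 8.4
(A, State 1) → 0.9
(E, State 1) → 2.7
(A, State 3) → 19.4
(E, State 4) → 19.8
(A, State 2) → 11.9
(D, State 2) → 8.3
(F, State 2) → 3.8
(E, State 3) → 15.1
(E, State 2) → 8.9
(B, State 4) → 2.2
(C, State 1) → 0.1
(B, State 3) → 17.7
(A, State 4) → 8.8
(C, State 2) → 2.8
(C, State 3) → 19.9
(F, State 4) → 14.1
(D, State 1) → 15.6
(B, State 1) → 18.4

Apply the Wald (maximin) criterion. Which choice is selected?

Row minima: A=0.9, B=2.2, C=0.1, D=4.8, E=2.7, F=0.6
Best worst-case = 4.8 → D.

D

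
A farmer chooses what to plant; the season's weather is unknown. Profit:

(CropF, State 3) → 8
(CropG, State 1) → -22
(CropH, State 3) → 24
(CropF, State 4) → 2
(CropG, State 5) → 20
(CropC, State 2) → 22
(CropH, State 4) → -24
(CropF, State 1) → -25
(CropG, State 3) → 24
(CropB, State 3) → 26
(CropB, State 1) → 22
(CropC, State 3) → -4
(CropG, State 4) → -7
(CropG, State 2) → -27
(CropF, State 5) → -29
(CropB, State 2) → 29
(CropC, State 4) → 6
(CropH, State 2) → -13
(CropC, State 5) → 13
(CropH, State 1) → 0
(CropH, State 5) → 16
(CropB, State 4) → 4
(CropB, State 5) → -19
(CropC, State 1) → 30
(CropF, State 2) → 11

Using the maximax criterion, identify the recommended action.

CropC

Row maxima: CropH=24, CropC=30, CropG=24, CropB=29, CropF=11
Best best-case = 30 → CropC.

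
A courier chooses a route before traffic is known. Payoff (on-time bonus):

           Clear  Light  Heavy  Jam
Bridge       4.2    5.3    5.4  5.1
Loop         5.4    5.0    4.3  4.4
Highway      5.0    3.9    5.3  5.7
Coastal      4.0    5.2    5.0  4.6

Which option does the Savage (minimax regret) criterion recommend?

Bridge

Column bests: Clear=5.4, Light=5.3, Heavy=5.4, Jam=5.7.
Bridge regrets: 1.2, 0.0, 0.0, 0.6 → max 1.2
Loop regrets: 0.0, 0.3, 1.1, 1.3 → max 1.3
Highway regrets: 0.4, 1.4, 0.1, 0.0 → max 1.4
Coastal regrets: 1.4, 0.1, 0.4, 1.1 → max 1.4
Smallest max regret = 1.2 → Bridge.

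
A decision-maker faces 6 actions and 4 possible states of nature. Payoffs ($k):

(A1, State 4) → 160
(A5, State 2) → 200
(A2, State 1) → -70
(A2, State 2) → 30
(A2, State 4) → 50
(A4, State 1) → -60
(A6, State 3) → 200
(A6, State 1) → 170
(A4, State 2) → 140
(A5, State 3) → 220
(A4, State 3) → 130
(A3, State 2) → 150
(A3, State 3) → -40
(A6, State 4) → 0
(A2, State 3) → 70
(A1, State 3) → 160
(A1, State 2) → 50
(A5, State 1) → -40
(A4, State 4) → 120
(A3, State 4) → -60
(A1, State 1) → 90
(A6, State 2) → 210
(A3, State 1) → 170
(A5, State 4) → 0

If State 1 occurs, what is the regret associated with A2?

Best payoff under State 1 is 170.
Regret = 170 − (-70) = 240.

240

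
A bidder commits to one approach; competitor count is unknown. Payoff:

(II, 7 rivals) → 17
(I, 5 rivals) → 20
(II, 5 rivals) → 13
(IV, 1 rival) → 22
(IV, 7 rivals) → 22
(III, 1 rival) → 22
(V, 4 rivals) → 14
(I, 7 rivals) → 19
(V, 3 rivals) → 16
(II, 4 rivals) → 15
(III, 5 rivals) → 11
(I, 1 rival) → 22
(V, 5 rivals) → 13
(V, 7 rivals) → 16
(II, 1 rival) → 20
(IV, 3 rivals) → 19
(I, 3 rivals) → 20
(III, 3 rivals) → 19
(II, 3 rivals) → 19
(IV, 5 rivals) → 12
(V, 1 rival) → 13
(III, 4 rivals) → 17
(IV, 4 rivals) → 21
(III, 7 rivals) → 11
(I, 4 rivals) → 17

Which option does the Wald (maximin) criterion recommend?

I

Row minima: I=17, II=13, III=11, IV=12, V=13
Best worst-case = 17 → I.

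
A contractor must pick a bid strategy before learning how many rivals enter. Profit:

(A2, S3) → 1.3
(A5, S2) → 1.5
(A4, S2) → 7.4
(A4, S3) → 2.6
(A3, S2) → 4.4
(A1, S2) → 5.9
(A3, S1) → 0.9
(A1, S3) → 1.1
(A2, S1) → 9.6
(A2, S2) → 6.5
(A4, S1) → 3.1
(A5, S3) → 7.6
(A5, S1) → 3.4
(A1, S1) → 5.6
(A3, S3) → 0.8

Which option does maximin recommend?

A4

Row minima: A1=1.1, A2=1.3, A3=0.8, A4=2.6, A5=1.5
Best worst-case = 2.6 → A4.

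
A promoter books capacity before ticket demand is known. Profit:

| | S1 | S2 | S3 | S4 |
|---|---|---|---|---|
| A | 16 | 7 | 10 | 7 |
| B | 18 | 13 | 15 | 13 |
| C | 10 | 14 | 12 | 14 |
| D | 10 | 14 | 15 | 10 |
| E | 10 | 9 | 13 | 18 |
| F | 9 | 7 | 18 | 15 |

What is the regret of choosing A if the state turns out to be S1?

2

Best payoff under S1 is 18.
Regret = 18 − 16 = 2.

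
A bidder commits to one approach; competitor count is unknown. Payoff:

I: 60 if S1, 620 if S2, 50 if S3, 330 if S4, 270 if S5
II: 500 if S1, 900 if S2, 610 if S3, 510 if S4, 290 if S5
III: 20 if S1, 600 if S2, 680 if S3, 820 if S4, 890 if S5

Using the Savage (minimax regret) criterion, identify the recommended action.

Column bests: S1=500, S2=900, S3=680, S4=820, S5=890.
I regrets: 440, 280, 630, 490, 620 → max 630
II regrets: 0, 0, 70, 310, 600 → max 600
III regrets: 480, 300, 0, 0, 0 → max 480
Smallest max regret = 480 → III.

III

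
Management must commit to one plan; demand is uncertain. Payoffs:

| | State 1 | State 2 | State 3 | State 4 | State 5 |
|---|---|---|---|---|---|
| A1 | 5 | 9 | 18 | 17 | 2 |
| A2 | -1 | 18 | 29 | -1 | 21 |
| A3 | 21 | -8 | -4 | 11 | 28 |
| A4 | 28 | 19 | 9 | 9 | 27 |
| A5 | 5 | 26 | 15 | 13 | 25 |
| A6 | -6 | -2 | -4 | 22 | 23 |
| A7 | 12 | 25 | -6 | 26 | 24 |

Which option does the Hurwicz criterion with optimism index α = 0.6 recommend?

A1: 0.6·18 + 0.4·2 = 11.6
A2: 0.6·29 + 0.4·(-1) = 17
A3: 0.6·28 + 0.4·(-8) = 13.6
A4: 0.6·28 + 0.4·9 = 20.4
A5: 0.6·26 + 0.4·5 = 17.6
A6: 0.6·23 + 0.4·(-6) = 11.4
A7: 0.6·26 + 0.4·(-6) = 13.2
Highest Hurwicz score = 20.4 → A4.

A4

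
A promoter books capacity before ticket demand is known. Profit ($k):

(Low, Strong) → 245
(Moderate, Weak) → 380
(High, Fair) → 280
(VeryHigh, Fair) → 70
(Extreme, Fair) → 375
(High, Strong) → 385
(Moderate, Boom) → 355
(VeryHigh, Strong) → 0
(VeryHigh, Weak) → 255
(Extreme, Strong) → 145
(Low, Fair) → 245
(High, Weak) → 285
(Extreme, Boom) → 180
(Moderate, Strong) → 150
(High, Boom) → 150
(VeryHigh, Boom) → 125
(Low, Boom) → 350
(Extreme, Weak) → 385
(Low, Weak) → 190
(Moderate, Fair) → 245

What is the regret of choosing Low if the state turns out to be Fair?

Best payoff under Fair is 375.
Regret = 375 − 245 = 130.

130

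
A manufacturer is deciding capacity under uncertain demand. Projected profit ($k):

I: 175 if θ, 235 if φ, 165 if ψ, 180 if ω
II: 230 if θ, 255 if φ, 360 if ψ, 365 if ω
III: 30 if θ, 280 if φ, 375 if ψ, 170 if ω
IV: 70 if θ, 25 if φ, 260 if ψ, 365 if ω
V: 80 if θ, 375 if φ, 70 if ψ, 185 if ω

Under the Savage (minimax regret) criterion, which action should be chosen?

II

Column bests: θ=230, φ=375, ψ=375, ω=365.
I regrets: 55, 140, 210, 185 → max 210
II regrets: 0, 120, 15, 0 → max 120
III regrets: 200, 95, 0, 195 → max 200
IV regrets: 160, 350, 115, 0 → max 350
V regrets: 150, 0, 305, 180 → max 305
Smallest max regret = 120 → II.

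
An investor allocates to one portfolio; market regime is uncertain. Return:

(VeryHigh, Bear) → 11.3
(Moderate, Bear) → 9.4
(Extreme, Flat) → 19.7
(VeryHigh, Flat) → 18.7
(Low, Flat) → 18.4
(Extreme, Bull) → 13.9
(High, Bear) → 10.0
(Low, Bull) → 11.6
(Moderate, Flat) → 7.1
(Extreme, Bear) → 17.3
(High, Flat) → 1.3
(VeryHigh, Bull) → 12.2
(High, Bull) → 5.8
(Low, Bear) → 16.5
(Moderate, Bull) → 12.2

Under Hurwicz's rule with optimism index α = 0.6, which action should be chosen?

Low: 0.6·18.4 + 0.4·11.6 = 15.68
Moderate: 0.6·12.2 + 0.4·7.1 = 10.16
High: 0.6·10.0 + 0.4·1.3 = 6.52
VeryHigh: 0.6·18.7 + 0.4·11.3 = 15.74
Extreme: 0.6·19.7 + 0.4·13.9 = 17.38
Highest Hurwicz score = 17.38 → Extreme.

Extreme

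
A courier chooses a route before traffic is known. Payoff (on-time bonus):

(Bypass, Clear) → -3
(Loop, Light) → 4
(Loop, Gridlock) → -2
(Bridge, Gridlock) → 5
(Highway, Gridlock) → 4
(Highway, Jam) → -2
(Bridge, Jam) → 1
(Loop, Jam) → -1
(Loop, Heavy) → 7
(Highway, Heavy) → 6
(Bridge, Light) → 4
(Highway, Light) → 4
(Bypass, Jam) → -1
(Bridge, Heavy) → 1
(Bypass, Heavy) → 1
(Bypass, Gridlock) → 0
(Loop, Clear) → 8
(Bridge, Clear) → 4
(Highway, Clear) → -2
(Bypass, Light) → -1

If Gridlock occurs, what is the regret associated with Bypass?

Best payoff under Gridlock is 5.
Regret = 5 − 0 = 5.

5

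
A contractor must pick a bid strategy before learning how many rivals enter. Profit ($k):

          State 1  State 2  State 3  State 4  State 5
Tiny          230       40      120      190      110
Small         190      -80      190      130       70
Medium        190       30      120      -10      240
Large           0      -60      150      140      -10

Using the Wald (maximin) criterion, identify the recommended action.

Row minima: Tiny=40, Small=-80, Medium=-10, Large=-60
Best worst-case = 40 → Tiny.

Tiny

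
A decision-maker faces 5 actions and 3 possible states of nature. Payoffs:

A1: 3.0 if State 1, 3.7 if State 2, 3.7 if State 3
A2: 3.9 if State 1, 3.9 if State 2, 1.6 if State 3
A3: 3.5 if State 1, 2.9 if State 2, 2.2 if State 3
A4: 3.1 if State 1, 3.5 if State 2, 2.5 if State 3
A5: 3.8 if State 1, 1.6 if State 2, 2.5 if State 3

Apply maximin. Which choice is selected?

Row minima: A1=3.0, A2=1.6, A3=2.2, A4=2.5, A5=1.6
Best worst-case = 3.0 → A1.

A1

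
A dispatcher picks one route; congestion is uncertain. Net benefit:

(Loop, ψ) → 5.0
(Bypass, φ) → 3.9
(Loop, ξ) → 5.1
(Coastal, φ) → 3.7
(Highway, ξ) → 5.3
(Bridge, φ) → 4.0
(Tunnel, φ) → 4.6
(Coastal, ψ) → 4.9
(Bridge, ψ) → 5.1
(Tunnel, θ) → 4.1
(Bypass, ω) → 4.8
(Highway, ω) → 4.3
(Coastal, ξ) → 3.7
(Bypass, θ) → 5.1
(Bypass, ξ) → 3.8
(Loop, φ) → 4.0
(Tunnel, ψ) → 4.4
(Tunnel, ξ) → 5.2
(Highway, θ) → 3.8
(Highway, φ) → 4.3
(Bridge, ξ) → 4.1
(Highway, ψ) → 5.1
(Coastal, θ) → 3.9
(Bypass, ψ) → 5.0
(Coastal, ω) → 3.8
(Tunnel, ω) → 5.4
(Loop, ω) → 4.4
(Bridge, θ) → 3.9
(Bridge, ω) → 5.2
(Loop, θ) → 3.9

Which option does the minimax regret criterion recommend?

Tunnel

Column bests: θ=5.1, φ=4.6, ψ=5.1, ω=5.4, ξ=5.3.
Loop regrets: 1.2, 0.6, 0.1, 1.0, 0.2 → max 1.2
Tunnel regrets: 1.0, 0.0, 0.7, 0.0, 0.1 → max 1.0
Coastal regrets: 1.2, 0.9, 0.2, 1.6, 1.6 → max 1.6
Bridge regrets: 1.2, 0.6, 0.0, 0.2, 1.2 → max 1.2
Highway regrets: 1.3, 0.3, 0.0, 1.1, 0.0 → max 1.3
Bypass regrets: 0.0, 0.7, 0.1, 0.6, 1.5 → max 1.5
Smallest max regret = 1.0 → Tunnel.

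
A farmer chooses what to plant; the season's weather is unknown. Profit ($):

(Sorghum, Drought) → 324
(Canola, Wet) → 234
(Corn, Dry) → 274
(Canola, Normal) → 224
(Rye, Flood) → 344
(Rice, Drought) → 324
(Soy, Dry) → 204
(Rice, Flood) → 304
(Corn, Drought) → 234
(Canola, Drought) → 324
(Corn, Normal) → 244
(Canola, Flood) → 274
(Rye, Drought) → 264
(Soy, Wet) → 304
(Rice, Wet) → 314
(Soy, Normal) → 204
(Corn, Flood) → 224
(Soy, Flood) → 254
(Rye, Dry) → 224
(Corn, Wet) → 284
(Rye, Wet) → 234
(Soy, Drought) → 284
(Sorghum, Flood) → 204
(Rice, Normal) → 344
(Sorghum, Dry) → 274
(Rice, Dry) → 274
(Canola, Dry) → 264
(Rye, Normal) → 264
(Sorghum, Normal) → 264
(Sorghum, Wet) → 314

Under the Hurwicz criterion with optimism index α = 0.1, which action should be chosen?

Rice: 0.1·344 + 0.9·274 = 281
Corn: 0.1·284 + 0.9·224 = 230
Soy: 0.1·304 + 0.9·204 = 214
Sorghum: 0.1·324 + 0.9·204 = 216
Canola: 0.1·324 + 0.9·224 = 234
Rye: 0.1·344 + 0.9·224 = 236
Highest Hurwicz score = 281 → Rice.

Rice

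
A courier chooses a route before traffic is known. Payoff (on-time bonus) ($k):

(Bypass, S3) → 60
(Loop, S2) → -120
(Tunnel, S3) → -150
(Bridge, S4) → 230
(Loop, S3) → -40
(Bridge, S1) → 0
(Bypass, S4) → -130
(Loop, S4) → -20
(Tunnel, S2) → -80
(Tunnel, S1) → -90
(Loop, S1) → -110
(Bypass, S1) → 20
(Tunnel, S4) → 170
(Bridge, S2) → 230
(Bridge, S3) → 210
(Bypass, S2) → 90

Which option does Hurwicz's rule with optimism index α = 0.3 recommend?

Bridge

Bridge: 0.3·230 + 0.7·0 = 69
Tunnel: 0.3·170 + 0.7·(-150) = -54
Bypass: 0.3·90 + 0.7·(-130) = -64
Loop: 0.3·(-20) + 0.7·(-120) = -90
Highest Hurwicz score = 69 → Bridge.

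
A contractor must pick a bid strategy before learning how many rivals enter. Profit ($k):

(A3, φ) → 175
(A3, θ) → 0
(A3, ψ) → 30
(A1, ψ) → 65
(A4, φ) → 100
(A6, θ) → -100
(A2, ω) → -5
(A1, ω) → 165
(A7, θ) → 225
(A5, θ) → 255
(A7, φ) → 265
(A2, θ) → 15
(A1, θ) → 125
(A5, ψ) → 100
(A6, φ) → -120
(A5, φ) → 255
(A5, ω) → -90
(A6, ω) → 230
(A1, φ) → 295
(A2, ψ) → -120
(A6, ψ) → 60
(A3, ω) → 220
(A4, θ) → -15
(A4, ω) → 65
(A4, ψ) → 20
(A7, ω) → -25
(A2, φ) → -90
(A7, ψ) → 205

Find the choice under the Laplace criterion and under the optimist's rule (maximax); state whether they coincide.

Row averages: A1=162.5, A2=-50, A3=106.25, A4=42.5, A5=130, A6=17.5, A7=167.5
Highest average = 167.5 → A7.
Row maxima: A1=295, A2=15, A3=220, A4=100, A5=255, A6=230, A7=265
Best best-case = 295 → A1.

laplace → A7; maximax → A1 (disagree)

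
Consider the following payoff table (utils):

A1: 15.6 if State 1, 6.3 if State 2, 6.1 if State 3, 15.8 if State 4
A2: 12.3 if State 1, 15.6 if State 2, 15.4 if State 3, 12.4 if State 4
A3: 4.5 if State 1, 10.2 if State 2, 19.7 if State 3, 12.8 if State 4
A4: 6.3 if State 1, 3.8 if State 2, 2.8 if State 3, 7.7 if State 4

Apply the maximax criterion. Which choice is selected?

Row maxima: A1=15.8, A2=15.6, A3=19.7, A4=7.7
Best best-case = 19.7 → A3.

A3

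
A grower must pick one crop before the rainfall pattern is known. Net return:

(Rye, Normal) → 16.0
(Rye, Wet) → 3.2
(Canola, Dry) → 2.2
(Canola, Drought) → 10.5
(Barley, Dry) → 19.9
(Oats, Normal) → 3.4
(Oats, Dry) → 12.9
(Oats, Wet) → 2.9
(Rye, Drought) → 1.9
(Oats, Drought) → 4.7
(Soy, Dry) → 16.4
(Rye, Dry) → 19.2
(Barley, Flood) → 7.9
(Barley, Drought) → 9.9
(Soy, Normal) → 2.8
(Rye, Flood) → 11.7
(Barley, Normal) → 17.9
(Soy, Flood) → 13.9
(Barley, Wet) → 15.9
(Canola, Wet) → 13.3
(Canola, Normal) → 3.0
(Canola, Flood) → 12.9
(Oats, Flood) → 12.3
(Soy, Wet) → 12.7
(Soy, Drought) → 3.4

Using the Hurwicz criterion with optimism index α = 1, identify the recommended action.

Barley

Canola: 1·13.3 + 0·2.2 = 13.3
Rye: 1·19.2 + 0·1.9 = 19.2
Barley: 1·19.9 + 0·7.9 = 19.9
Oats: 1·12.9 + 0·2.9 = 12.9
Soy: 1·16.4 + 0·2.8 = 16.4
Highest Hurwicz score = 19.9 → Barley.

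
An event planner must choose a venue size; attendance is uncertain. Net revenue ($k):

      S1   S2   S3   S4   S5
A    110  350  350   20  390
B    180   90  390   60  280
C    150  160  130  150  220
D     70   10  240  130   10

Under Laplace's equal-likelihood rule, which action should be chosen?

A

Row averages: A=244, B=200, C=162, D=92
Highest average = 244 → A.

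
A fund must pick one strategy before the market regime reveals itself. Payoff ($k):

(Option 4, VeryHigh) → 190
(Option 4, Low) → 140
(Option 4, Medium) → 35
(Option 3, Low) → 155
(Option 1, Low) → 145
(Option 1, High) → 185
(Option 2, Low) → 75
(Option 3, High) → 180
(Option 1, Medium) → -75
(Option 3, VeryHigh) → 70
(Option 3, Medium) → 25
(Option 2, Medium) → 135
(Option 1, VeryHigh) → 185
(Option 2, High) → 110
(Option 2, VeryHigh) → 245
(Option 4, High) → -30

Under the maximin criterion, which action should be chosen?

Option 2

Row minima: Option 1=-75, Option 2=75, Option 3=25, Option 4=-30
Best worst-case = 75 → Option 2.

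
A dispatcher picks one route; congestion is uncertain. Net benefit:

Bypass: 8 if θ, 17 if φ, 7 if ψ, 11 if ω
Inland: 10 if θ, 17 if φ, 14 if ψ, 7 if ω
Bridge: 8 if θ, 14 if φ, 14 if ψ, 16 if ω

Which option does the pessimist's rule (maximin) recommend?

Bridge

Row minima: Bypass=7, Inland=7, Bridge=8
Best worst-case = 8 → Bridge.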